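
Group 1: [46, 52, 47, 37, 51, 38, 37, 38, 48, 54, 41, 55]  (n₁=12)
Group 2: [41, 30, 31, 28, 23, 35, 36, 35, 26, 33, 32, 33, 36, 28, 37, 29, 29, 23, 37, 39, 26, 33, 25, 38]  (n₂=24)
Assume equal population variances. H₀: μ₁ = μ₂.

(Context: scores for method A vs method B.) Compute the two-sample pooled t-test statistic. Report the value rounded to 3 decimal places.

x̄₁=45.333, s₁=6.880, n₁=12
x̄₂=31.792, s₂=5.133, n₂=24
s_p² = [11·6.880² + 23·5.133²]/34 = 33.1360
SE = √(s_p²·(1/12+1/24)) = 2.0352
t = (45.333−31.792)/2.0352 = 6.6538
df = 34

test statistic = 6.654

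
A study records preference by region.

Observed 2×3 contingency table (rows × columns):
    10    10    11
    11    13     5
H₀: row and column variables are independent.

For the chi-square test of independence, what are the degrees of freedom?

degrees of freedom = 2

df = (r−1)(c−1) = (2−1)·(3−1) = 2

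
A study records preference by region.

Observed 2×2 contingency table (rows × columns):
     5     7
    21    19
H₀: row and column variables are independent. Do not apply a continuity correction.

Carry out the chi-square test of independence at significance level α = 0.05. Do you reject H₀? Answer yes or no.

Row totals [12, 40], col totals [26, 26], n=52
χ² = (5−6.00)²/6.00 + (7−6.00)²/6.00 + (21−20.00)²/20.00 + (19−20.00)²/20.00 = 0.4333
df = 1
p-value (upper-tail) = 0.51036
At α=0.05: p ≥ α → fail to reject H₀

reject H₀: no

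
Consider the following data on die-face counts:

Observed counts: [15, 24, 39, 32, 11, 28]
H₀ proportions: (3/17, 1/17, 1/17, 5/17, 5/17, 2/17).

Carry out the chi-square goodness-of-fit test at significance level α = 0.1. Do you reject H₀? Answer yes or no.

reject H₀: yes

n = 149; E_i = n·p_i = [26.29, 8.76, 8.76, 43.82, 43.82, 17.53]
χ² = (15−26.29)²/26.29 + (24−8.76)²/8.76 + (39−8.76)²/8.76 + (32−43.82)²/43.82 + (11−43.82)²/43.82 + (28−17.53)²/17.53 = 169.6644
df = 5
p-value (upper-tail) = 0.00000
At α=0.1: p < α → reject H₀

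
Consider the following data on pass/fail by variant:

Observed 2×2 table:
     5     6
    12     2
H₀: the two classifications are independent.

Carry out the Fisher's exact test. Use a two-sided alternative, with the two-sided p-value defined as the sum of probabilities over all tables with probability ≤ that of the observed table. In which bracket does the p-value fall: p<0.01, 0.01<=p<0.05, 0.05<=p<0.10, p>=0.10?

p-value bracket: 0.05<=p<0.10

Margins: r₁=11, r₂=14, c₁=17, c₂=8, n=25
p_obs = C(11,5)·C(14,12)/C(25,17); sum pmf over tables with pmf ≤ p_obs
p-value (two-sided) = 0.08098
→ bracket: 0.05<=p<0.10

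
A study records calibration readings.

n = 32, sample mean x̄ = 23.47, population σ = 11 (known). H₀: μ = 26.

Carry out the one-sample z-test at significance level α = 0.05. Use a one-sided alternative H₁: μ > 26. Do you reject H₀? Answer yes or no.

SE = σ/√n = 11/√32 = 1.9445
z = (x̄−μ₀)/SE = (23.47−26)/1.9445 = -1.3011
p-value (one-sided, H₁ greater) = 0.90338
At α=0.05: p ≥ α → fail to reject H₀

reject H₀: no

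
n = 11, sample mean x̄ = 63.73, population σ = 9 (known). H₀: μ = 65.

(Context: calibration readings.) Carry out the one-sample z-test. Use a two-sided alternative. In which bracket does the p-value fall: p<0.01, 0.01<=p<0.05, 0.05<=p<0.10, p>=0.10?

p-value bracket: p>=0.10

SE = σ/√n = 9/√11 = 2.7136
z = (x̄−μ₀)/SE = (63.73−65)/2.7136 = -0.4680
p-value (two-sided) = 0.63978
→ bracket: p>=0.10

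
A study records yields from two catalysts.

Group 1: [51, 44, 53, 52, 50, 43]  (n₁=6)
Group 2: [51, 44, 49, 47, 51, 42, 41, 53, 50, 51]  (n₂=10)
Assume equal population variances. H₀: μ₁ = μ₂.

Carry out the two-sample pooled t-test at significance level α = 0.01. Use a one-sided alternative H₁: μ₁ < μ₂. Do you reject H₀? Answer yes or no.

reject H₀: no

x̄₁=48.833, s₁=4.262, n₁=6
x̄₂=47.900, s₂=4.202, n₂=10
s_p² = [5·4.262² + 9·4.202²]/14 = 17.8381
SE = √(s_p²·(1/6+1/10)) = 2.1810
t = (48.833−47.900)/2.1810 = 0.4279
df = 14
p-value (one-sided, H₁ less) = 0.66240
At α=0.01: p ≥ α → fail to reject H₀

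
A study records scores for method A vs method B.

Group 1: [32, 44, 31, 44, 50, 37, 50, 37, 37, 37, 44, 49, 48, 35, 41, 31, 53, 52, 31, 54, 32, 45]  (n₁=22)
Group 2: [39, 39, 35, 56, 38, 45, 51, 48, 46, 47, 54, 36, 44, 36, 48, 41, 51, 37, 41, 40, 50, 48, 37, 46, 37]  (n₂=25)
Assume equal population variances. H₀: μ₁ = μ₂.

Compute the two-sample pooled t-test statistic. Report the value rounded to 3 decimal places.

test statistic = -1.000

x̄₁=41.545, s₁=7.890, n₁=22
x̄₂=43.600, s₂=6.178, n₂=25
s_p² = [21·7.890² + 24·6.178²]/45 = 49.4101
SE = √(s_p²·(1/22+1/25)) = 2.0548
t = (41.545−43.600)/2.0548 = -0.9999
df = 45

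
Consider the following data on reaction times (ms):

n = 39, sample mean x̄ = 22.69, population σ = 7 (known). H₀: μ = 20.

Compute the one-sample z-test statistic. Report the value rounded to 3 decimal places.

test statistic = 2.400

SE = σ/√n = 7/√39 = 1.1209
z = (x̄−μ₀)/SE = (22.69−20)/1.1209 = 2.3999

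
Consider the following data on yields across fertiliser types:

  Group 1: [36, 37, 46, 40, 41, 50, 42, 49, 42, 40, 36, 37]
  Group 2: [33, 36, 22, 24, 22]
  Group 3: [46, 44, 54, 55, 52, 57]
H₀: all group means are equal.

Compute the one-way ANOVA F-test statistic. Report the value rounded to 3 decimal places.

Group means [41.33, 27.40, 51.33], grand mean 40.913
SSB = Σnᵢ(x̄ᵢ−x̄)² = 1566.626; SSW = ΣΣ(x−x̄ᵢ)² = 565.200
MSB = 1566.626/2 = 783.3130; MSW = 565.200/20 = 28.2600
F = MSB/MSW = 27.7181
df = (2, 20)

test statistic = 27.718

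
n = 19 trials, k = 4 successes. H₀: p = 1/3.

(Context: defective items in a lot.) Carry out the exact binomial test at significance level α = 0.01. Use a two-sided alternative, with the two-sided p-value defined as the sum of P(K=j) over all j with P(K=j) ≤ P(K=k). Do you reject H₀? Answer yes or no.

reject H₀: no

Exact binomial: n=19, k=4, p₀=1/3=0.3333
P(X=j) = C(n,j)·p₀^j·(1−p₀)^(n−j); p = Σ P(X=j) over j with P(X=j) ≤ P(X=4)
p-value (two-sided) = 0.33409
At α=0.01: p ≥ α → fail to reject H₀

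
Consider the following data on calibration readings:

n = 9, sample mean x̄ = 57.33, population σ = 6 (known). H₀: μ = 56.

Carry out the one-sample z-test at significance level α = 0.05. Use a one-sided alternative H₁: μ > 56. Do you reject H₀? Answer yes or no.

SE = σ/√n = 6/√9 = 2.0000
z = (x̄−μ₀)/SE = (57.33−56)/2.0000 = 0.6650
p-value (one-sided, H₁ greater) = 0.25303
At α=0.05: p ≥ α → fail to reject H₀

reject H₀: no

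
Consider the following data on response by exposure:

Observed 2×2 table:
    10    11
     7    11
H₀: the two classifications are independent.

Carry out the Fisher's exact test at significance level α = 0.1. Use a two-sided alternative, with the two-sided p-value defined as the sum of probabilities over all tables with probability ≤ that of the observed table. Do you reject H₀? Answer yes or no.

reject H₀: no

Margins: r₁=21, r₂=18, c₁=17, c₂=22, n=39
p_obs = C(21,10)·C(18,7)/C(39,17); sum pmf over tables with pmf ≤ p_obs
p-value (two-sided) = 0.74791
At α=0.1: p ≥ α → fail to reject H₀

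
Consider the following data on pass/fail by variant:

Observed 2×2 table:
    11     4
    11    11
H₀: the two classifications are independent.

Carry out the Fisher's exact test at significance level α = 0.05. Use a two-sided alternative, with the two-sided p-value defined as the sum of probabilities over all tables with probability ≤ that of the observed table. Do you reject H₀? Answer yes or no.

Margins: r₁=15, r₂=22, c₁=22, c₂=15, n=37
p_obs = C(15,11)·C(22,11)/C(37,22); sum pmf over tables with pmf ≤ p_obs
p-value (two-sided) = 0.18983
At α=0.05: p ≥ α → fail to reject H₀

reject H₀: no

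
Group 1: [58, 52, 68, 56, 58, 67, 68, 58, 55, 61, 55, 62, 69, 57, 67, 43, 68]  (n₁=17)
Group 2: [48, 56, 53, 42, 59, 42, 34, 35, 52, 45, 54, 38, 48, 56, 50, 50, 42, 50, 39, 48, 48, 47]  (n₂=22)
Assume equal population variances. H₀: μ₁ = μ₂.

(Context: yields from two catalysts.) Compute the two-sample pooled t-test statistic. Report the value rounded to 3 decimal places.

x̄₁=60.118, s₁=7.140, n₁=17
x̄₂=47.091, s₂=6.845, n₂=22
s_p² = [16·7.140² + 21·6.845²]/37 = 48.6374
SE = √(s_p²·(1/17+1/22)) = 2.2521
t = (60.118−47.091)/2.2521 = 5.7843
df = 37

test statistic = 5.784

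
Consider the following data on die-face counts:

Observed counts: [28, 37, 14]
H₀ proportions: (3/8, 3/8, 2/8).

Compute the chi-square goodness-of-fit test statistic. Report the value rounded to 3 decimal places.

n = 79; E_i = n·p_i = [29.62, 29.62, 19.75]
χ² = (28−29.62)²/29.62 + (37−29.62)²/29.62 + (14−19.75)²/19.75 = 3.5992
df = 2

test statistic = 3.599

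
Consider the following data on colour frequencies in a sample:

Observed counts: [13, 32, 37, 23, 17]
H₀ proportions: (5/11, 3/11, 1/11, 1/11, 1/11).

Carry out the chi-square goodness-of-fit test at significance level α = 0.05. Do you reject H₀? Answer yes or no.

n = 122; E_i = n·p_i = [55.45, 33.27, 11.09, 11.09, 11.09]
χ² = (13−55.45)²/55.45 + (32−33.27)²/33.27 + (37−11.09)²/11.09 + (23−11.09)²/11.09 + (17−11.09)²/11.09 = 109.0120
df = 4
p-value (upper-tail) = 0.00000
At α=0.05: p < α → reject H₀

reject H₀: yes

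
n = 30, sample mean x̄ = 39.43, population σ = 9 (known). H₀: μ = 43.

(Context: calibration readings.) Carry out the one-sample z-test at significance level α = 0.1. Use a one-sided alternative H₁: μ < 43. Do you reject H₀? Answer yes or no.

reject H₀: yes

SE = σ/√n = 9/√30 = 1.6432
z = (x̄−μ₀)/SE = (39.43−43)/1.6432 = -2.1726
p-value (one-sided, H₁ less) = 0.01490
At α=0.1: p < α → reject H₀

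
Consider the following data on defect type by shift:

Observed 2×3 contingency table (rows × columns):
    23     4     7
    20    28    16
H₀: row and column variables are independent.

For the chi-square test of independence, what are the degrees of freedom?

degrees of freedom = 2

df = (r−1)(c−1) = (2−1)·(3−1) = 2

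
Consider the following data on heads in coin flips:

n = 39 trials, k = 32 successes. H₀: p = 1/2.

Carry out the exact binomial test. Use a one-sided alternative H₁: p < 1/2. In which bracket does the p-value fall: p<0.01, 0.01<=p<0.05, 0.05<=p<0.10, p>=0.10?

p-value bracket: p>=0.10

Exact binomial: n=39, k=32, p₀=1/2=0.5000
P(X≤32) from Σ C(n,i)·p₀^i·(1−p₀)^(n−i)
p-value (one-sided, H₁ less) = 0.99999
→ bracket: p>=0.10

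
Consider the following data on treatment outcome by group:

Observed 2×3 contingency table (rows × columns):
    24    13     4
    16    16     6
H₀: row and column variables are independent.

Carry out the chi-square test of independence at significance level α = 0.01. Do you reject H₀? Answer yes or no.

Row totals [41, 38], col totals [40, 29, 10], n=79
χ² = (24−20.76)²/20.76 + (13−15.05)²/15.05 + (4−5.19)²/5.19 + (16−19.24)²/19.24 + (16−13.95)²/13.95 + (6−4.81)²/4.81 = 2.1996
df = 2
p-value (upper-tail) = 0.33294
At α=0.01: p ≥ α → fail to reject H₀

reject H₀: no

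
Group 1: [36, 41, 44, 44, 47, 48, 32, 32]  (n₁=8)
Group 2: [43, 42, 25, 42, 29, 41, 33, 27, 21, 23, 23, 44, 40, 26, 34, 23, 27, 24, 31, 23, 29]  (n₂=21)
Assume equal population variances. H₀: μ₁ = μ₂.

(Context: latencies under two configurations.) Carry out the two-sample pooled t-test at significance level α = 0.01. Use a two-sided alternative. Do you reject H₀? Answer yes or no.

reject H₀: yes

x̄₁=40.500, s₁=6.414, n₁=8
x̄₂=30.952, s₂=7.921, n₂=21
s_p² = [7·6.414² + 20·7.921²]/27 = 57.1464
SE = √(s_p²·(1/8+1/21)) = 3.1408
t = (40.500−30.952)/3.1408 = 3.0399
df = 27
p-value (two-sided) = 0.00521
At α=0.01: p < α → reject H₀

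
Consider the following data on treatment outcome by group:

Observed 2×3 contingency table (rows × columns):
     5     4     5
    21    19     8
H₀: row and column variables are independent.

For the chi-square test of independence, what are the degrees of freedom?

degrees of freedom = 2

df = (r−1)(c−1) = (2−1)·(3−1) = 2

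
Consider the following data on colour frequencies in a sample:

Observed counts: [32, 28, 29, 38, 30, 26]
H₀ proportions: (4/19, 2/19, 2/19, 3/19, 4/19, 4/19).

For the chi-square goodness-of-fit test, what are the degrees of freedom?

degrees of freedom = 5

df = k − 1 = 6 − 1 = 5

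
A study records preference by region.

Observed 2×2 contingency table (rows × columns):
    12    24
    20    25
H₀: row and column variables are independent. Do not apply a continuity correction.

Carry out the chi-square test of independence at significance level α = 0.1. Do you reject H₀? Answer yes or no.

Row totals [36, 45], col totals [32, 49], n=81
χ² = (12−14.22)²/14.22 + (24−21.78)²/21.78 + (20−17.78)²/17.78 + (25−27.22)²/27.22 = 1.0332
df = 1
p-value (upper-tail) = 0.30942
At α=0.1: p ≥ α → fail to reject H₀

reject H₀: no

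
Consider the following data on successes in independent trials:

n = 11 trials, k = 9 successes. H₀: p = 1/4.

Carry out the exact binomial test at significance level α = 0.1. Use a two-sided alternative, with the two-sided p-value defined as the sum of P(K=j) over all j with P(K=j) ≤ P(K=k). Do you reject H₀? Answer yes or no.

reject H₀: yes

Exact binomial: n=11, k=9, p₀=1/4=0.2500
P(X=j) = C(n,j)·p₀^j·(1−p₀)^(n−j); p = Σ P(X=j) over j with P(X=j) ≤ P(X=9)
p-value (two-sided) = 0.00013
At α=0.1: p < α → reject H₀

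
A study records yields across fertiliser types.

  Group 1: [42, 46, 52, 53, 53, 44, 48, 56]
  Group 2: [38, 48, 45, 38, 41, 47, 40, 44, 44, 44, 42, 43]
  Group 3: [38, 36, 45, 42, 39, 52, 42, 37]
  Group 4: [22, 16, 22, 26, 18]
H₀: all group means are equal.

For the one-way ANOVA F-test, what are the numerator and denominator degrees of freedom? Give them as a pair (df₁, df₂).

k = 4 groups, N = 33 total
df = (k−1, N−k) = (4−1, 33−4) = (3, 29)

degrees of freedom = [3, 29]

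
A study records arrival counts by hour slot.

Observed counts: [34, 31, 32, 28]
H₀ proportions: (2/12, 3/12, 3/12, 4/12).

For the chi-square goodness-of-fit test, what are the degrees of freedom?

degrees of freedom = 3

df = k − 1 = 4 − 1 = 3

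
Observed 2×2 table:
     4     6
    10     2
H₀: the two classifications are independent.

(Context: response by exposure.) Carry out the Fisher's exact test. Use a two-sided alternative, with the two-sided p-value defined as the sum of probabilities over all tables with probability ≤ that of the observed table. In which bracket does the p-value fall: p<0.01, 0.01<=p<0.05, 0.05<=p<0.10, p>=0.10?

p-value bracket: 0.05<=p<0.10

Margins: r₁=10, r₂=12, c₁=14, c₂=8, n=22
p_obs = C(10,4)·C(12,10)/C(22,14); sum pmf over tables with pmf ≤ p_obs
p-value (two-sided) = 0.07430
→ bracket: 0.05<=p<0.10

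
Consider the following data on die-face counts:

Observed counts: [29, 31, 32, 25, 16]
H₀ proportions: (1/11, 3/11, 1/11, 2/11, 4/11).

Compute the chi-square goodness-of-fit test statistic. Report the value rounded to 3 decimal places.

n = 133; E_i = n·p_i = [12.09, 36.27, 12.09, 24.18, 48.36]
χ² = (29−12.09)²/12.09 + (31−36.27)²/36.27 + (32−12.09)²/12.09 + (25−24.18)²/24.18 + (16−48.36)²/48.36 = 78.8810
df = 4

test statistic = 78.881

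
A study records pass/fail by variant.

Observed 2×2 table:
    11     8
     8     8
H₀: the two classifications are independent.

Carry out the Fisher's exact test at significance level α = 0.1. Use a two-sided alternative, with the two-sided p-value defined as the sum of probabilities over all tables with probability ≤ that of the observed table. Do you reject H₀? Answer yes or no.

reject H₀: no

Margins: r₁=19, r₂=16, c₁=19, c₂=16, n=35
p_obs = C(19,11)·C(16,8)/C(35,19); sum pmf over tables with pmf ≤ p_obs
p-value (two-sided) = 0.73970
At α=0.1: p ≥ α → fail to reject H₀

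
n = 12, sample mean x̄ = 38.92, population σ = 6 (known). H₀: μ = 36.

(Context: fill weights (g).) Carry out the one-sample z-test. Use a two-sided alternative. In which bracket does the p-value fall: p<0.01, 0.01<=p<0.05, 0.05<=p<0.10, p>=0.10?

SE = σ/√n = 6/√12 = 1.7321
z = (x̄−μ₀)/SE = (38.92−36)/1.7321 = 1.6859
p-value (two-sided) = 0.09182
→ bracket: 0.05<=p<0.10

p-value bracket: 0.05<=p<0.10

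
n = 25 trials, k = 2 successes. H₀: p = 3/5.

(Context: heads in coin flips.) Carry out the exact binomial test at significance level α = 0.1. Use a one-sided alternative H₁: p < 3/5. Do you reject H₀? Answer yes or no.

reject H₀: yes

Exact binomial: n=25, k=2, p₀=3/5=0.6000
P(X≤2) from Σ C(n,i)·p₀^i·(1−p₀)^(n−i)
p-value (one-sided, H₁ less) = 0.00000
At α=0.1: p < α → reject H₀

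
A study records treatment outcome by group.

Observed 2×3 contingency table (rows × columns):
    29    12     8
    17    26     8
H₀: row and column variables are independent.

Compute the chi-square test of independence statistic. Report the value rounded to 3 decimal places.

test statistic = 8.252

Row totals [49, 51], col totals [46, 38, 16], n=100
χ² = (29−22.54)²/22.54 + (12−18.62)²/18.62 + (8−7.84)²/7.84 + (17−23.46)²/23.46 + (26−19.38)²/19.38 + (8−8.16)²/8.16 = 8.2516
df = 2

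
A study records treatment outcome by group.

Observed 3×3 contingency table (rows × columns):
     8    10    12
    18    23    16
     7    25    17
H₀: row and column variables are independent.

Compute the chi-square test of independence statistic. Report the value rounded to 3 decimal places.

test statistic = 5.730

Row totals [30, 57, 49], col totals [33, 58, 45], n=136
χ² = (8−7.28)²/7.28 + (10−12.79)²/12.79 + (12−9.93)²/9.93 + (18−13.83)²/13.83 + (23−24.31)²/24.31 + (16−18.86)²/18.86 + (7−11.89)²/11.89 + (25−20.90)²/20.90 + (17−16.21)²/16.21 = 5.7303
df = 4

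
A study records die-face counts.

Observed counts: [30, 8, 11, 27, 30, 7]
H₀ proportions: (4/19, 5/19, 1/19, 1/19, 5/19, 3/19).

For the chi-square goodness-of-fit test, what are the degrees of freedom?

df = k − 1 = 6 − 1 = 5

degrees of freedom = 5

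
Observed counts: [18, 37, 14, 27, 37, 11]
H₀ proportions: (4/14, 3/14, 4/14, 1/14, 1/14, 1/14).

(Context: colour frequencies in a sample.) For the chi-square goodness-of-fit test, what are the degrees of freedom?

df = k − 1 = 6 − 1 = 5

degrees of freedom = 5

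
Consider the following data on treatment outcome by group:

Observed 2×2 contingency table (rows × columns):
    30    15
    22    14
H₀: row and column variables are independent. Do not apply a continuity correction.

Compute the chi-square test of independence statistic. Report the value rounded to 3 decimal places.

Row totals [45, 36], col totals [52, 29], n=81
χ² = (30−28.89)²/28.89 + (15−16.11)²/16.11 + (22−23.11)²/23.11 + (14−12.89)²/12.89 = 0.2686
df = 1

test statistic = 0.269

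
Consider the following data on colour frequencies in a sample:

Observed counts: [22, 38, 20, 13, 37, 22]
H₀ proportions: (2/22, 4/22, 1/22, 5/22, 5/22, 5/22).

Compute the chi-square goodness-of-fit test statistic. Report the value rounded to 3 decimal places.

test statistic = 51.703

n = 152; E_i = n·p_i = [13.82, 27.64, 6.91, 34.55, 34.55, 34.55]
χ² = (22−13.82)²/13.82 + (38−27.64)²/27.64 + (20−6.91)²/6.91 + (13−34.55)²/34.55 + (37−34.55)²/34.55 + (22−34.55)²/34.55 = 51.7026
df = 5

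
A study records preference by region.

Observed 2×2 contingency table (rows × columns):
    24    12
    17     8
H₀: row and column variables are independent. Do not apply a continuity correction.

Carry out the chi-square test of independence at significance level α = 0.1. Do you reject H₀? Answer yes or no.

reject H₀: no

Row totals [36, 25], col totals [41, 20], n=61
χ² = (24−24.20)²/24.20 + (12−11.80)²/11.80 + (17−16.80)²/16.80 + (8−8.20)²/8.20 = 0.0119
df = 1
p-value (upper-tail) = 0.91312
At α=0.1: p ≥ α → fail to reject H₀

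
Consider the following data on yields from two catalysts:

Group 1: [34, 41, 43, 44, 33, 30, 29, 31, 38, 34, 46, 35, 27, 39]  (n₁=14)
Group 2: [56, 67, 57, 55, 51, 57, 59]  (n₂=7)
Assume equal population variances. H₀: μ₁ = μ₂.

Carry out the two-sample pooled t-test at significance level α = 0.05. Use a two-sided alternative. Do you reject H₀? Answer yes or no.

x̄₁=36.000, s₁=5.948, n₁=14
x̄₂=57.429, s₂=4.894, n₂=7
s_p² = [13·5.948² + 6·4.894²]/19 = 31.7744
SE = √(s_p²·(1/14+1/7)) = 2.6094
t = (36.000−57.429)/2.6094 = -8.2122
df = 19
p-value (two-sided) = 0.00000
At α=0.05: p < α → reject H₀

reject H₀: yes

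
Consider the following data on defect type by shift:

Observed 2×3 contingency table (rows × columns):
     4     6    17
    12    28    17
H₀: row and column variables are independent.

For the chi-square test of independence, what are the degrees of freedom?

degrees of freedom = 2

df = (r−1)(c−1) = (2−1)·(3−1) = 2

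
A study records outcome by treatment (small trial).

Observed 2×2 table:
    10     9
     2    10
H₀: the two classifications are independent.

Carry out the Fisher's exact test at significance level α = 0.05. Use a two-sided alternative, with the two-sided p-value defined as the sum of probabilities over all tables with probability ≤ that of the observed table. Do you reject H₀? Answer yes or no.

Margins: r₁=19, r₂=12, c₁=12, c₂=19, n=31
p_obs = C(19,10)·C(12,2)/C(31,12); sum pmf over tables with pmf ≤ p_obs
p-value (two-sided) = 0.06518
At α=0.05: p ≥ α → fail to reject H₀

reject H₀: no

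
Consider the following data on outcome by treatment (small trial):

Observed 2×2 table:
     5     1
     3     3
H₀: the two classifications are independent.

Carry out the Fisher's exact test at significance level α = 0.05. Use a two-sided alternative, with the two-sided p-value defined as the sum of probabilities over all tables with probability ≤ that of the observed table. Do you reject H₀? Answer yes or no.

Margins: r₁=6, r₂=6, c₁=8, c₂=4, n=12
p_obs = C(6,5)·C(6,3)/C(12,8); sum pmf over tables with pmf ≤ p_obs
p-value (two-sided) = 0.54545
At α=0.05: p ≥ α → fail to reject H₀

reject H₀: no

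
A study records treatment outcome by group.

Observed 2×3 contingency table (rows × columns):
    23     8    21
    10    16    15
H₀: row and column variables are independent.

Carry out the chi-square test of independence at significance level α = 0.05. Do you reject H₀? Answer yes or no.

Row totals [52, 41], col totals [33, 24, 36], n=93
χ² = (23−18.45)²/18.45 + (8−13.42)²/13.42 + (21−20.13)²/20.13 + (10−14.55)²/14.55 + (16−10.58)²/10.58 + (15−15.87)²/15.87 = 7.5930
df = 2
p-value (upper-tail) = 0.02245
At α=0.05: p < α → reject H₀

reject H₀: yes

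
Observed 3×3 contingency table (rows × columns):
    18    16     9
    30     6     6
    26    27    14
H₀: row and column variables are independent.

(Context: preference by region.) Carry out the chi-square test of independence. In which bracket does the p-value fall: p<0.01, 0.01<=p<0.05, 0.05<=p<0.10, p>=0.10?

Row totals [43, 42, 67], col totals [74, 49, 29], n=152
χ² = (18−20.93)²/20.93 + (16−13.86)²/13.86 + (9−8.20)²/8.20 + (30−20.45)²/20.45 + (6−13.54)²/13.54 + (6−8.01)²/8.01 + (26−32.62)²/32.62 + (27−21.60)²/21.60 + (14−12.78)²/12.78 = 12.7948
df = 4
p-value (upper-tail) = 0.01232
→ bracket: 0.01<=p<0.05

p-value bracket: 0.01<=p<0.05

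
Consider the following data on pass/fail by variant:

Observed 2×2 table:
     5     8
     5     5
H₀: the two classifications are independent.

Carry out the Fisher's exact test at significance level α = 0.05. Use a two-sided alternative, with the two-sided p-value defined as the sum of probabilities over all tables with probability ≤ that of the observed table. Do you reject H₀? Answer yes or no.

Margins: r₁=13, r₂=10, c₁=10, c₂=13, n=23
p_obs = C(13,5)·C(10,5)/C(23,10); sum pmf over tables with pmf ≤ p_obs
p-value (two-sided) = 0.68502
At α=0.05: p ≥ α → fail to reject H₀

reject H₀: no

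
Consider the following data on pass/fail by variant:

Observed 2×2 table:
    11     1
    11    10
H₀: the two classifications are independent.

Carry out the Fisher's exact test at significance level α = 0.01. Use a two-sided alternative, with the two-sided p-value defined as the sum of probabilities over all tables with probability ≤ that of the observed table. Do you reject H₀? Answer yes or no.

reject H₀: no

Margins: r₁=12, r₂=21, c₁=22, c₂=11, n=33
p_obs = C(12,11)·C(21,11)/C(33,22); sum pmf over tables with pmf ≤ p_obs
p-value (two-sided) = 0.02734
At α=0.01: p ≥ α → fail to reject H₀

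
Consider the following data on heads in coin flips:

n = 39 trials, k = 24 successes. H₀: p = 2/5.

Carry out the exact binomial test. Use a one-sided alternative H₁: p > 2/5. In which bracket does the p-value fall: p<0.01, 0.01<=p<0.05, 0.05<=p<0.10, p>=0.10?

p-value bracket: p<0.01

Exact binomial: n=39, k=24, p₀=2/5=0.4000
P(X≥24) from Σ C(n,i)·p₀^i·(1−p₀)^(n−i)
p-value (one-sided, H₁ greater) = 0.00535
→ bracket: p<0.01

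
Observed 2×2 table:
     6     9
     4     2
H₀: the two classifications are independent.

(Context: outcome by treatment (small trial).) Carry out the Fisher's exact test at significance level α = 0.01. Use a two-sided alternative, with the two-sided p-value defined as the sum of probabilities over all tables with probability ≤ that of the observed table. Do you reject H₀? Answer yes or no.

Margins: r₁=15, r₂=6, c₁=10, c₂=11, n=21
p_obs = C(15,6)·C(6,4)/C(21,10); sum pmf over tables with pmf ≤ p_obs
p-value (two-sided) = 0.36146
At α=0.01: p ≥ α → fail to reject H₀

reject H₀: no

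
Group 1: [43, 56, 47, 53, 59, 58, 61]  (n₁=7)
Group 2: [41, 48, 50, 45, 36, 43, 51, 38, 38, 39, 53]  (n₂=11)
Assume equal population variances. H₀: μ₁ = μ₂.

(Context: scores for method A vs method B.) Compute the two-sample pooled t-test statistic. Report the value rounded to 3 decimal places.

test statistic = 3.340

x̄₁=53.857, s₁=6.644, n₁=7
x̄₂=43.818, s₂=5.947, n₂=11
s_p² = [6·6.644² + 10·5.947²]/16 = 38.6558
SE = √(s_p²·(1/7+1/11)) = 3.0061
t = (53.857−43.818)/3.0061 = 3.3396
df = 16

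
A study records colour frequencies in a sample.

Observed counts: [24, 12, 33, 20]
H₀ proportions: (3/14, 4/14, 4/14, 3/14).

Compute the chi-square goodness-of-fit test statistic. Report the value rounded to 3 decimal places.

n = 89; E_i = n·p_i = [19.07, 25.43, 25.43, 19.07]
χ² = (24−19.07)²/19.07 + (12−25.43)²/25.43 + (33−25.43)²/25.43 + (20−19.07)²/19.07 = 10.6648
df = 3

test statistic = 10.665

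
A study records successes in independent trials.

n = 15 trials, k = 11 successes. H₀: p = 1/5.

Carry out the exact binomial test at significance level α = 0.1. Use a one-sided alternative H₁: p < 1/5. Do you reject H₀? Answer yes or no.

reject H₀: no

Exact binomial: n=15, k=11, p₀=1/5=0.2000
P(X≤11) from Σ C(n,i)·p₀^i·(1−p₀)^(n−i)
p-value (one-sided, H₁ less) = 1.00000
At α=0.1: p ≥ α → fail to reject H₀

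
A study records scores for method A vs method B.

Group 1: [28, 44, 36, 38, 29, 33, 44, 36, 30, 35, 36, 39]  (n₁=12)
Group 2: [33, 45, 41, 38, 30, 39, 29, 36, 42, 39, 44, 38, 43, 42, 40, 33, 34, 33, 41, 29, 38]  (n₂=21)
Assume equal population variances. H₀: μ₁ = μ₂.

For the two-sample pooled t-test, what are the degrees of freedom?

df = n₁ + n₂ − 2 = 12 + 21 − 2 = 31

degrees of freedom = 31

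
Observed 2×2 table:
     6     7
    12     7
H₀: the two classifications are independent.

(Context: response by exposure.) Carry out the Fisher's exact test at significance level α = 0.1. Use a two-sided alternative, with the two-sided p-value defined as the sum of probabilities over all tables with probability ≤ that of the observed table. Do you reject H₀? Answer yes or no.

Margins: r₁=13, r₂=19, c₁=18, c₂=14, n=32
p_obs = C(13,6)·C(19,12)/C(32,18); sum pmf over tables with pmf ≤ p_obs
p-value (two-sided) = 0.47270
At α=0.1: p ≥ α → fail to reject H₀

reject H₀: no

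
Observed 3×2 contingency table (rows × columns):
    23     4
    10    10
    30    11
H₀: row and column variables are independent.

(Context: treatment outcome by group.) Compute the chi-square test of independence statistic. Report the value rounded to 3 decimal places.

Row totals [27, 20, 41], col totals [63, 25], n=88
χ² = (23−19.33)²/19.33 + (4−7.67)²/7.67 + (10−14.32)²/14.32 + (10−5.68)²/5.68 + (30−29.35)²/29.35 + (11−11.65)²/11.65 = 7.0878
df = 2

test statistic = 7.088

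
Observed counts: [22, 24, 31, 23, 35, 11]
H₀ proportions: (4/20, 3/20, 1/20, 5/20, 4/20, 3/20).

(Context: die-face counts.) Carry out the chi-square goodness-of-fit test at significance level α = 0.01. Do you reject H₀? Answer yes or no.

n = 146; E_i = n·p_i = [29.20, 21.90, 7.30, 36.50, 29.20, 21.90]
χ² = (22−29.20)²/29.20 + (24−21.90)²/21.90 + (31−7.30)²/7.30 + (23−36.50)²/36.50 + (35−29.20)²/29.20 + (11−21.90)²/21.90 = 90.4909
df = 5
p-value (upper-tail) = 0.00000
At α=0.01: p < α → reject H₀

reject H₀: yes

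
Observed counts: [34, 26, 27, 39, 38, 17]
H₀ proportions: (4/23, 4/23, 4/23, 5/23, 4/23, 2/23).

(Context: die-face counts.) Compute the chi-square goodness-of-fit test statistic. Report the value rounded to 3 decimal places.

test statistic = 3.248

n = 181; E_i = n·p_i = [31.48, 31.48, 31.48, 39.35, 31.48, 15.74]
χ² = (34−31.48)²/31.48 + (26−31.48)²/31.48 + (27−31.48)²/31.48 + (39−39.35)²/39.35 + (38−31.48)²/31.48 + (17−15.74)²/15.74 = 3.2478
df = 5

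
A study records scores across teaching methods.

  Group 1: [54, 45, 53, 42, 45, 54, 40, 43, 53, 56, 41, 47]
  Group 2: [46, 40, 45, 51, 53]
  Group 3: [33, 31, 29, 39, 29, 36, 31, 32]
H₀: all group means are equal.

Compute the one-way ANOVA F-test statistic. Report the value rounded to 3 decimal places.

Group means [47.75, 47.00, 32.50], grand mean 42.720
SSB = Σnᵢ(x̄ᵢ−x̄)² = 1230.790; SSW = ΣΣ(x−x̄ᵢ)² = 568.250
MSB = 1230.790/2 = 615.3950; MSW = 568.250/22 = 25.8295
F = MSB/MSW = 23.8252
df = (2, 22)

test statistic = 23.825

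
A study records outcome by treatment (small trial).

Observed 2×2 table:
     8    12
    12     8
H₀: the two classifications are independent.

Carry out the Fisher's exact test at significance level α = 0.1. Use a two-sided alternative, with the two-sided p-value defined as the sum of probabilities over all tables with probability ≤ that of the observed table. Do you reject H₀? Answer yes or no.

reject H₀: no

Margins: r₁=20, r₂=20, c₁=20, c₂=20, n=40
p_obs = C(20,8)·C(20,12)/C(40,20); sum pmf over tables with pmf ≤ p_obs
p-value (two-sided) = 0.34307
At α=0.1: p ≥ α → fail to reject H₀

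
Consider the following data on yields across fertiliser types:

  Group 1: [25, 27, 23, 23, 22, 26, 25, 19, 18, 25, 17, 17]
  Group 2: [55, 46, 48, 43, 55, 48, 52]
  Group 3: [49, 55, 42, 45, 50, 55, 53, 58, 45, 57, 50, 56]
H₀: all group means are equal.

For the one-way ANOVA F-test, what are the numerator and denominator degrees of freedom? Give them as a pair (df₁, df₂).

degrees of freedom = [2, 28]

k = 3 groups, N = 31 total
df = (k−1, N−k) = (3−1, 31−3) = (2, 28)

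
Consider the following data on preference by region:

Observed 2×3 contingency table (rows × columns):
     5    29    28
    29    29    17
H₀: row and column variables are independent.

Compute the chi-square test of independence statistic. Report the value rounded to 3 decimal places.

Row totals [62, 75], col totals [34, 58, 45], n=137
χ² = (5−15.39)²/15.39 + (29−26.25)²/26.25 + (28−20.36)²/20.36 + (29−18.61)²/18.61 + (29−31.75)²/31.75 + (17−24.64)²/24.64 = 18.5636
df = 2

test statistic = 18.564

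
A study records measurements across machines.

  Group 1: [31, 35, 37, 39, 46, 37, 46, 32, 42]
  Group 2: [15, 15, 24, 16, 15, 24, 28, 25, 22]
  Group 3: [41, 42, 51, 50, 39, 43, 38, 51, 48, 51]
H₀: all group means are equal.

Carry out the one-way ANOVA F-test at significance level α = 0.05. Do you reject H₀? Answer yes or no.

Group means [38.33, 20.44, 45.40], grand mean 35.107
SSB = Σnᵢ(x̄ᵢ−x̄)² = 3088.056; SSW = ΣΣ(x−x̄ᵢ)² = 708.622
MSB = 3088.056/2 = 1544.0282; MSW = 708.622/25 = 28.3449
F = MSB/MSW = 54.4729
df = (2, 25)
p-value (upper-tail) = 0.00000
At α=0.05: p < α → reject H₀

reject H₀: yes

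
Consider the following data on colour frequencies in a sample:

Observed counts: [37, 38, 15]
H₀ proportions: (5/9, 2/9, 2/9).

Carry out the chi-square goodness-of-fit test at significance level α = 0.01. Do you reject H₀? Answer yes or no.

reject H₀: yes

n = 90; E_i = n·p_i = [50.00, 20.00, 20.00]
χ² = (37−50.00)²/50.00 + (38−20.00)²/20.00 + (15−20.00)²/20.00 = 20.8300
df = 2
p-value (upper-tail) = 0.00003
At α=0.01: p < α → reject H₀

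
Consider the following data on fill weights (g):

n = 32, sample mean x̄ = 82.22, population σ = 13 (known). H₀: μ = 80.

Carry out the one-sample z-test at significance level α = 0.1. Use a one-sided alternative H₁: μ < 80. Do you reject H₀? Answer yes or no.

SE = σ/√n = 13/√32 = 2.2981
z = (x̄−μ₀)/SE = (82.22−80)/2.2981 = 0.9660
p-value (one-sided, H₁ less) = 0.83298
At α=0.1: p ≥ α → fail to reject H₀

reject H₀: no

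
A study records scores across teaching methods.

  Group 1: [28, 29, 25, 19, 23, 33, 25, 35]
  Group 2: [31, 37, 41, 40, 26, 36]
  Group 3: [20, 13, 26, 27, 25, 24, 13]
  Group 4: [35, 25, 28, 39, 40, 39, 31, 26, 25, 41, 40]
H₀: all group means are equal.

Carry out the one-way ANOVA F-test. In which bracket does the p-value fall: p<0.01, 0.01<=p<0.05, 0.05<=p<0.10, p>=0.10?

p-value bracket: p<0.01

Group means [27.12, 35.17, 21.14, 33.55], grand mean 29.531
SSB = Σnᵢ(x̄ᵢ−x̄)² = 906.676; SSW = ΣΣ(x−x̄ᵢ)² = 1011.293
MSB = 906.676/3 = 302.2253; MSW = 1011.293/28 = 36.1176
F = MSB/MSW = 8.3678
df = (3, 28)
p-value (upper-tail) = 0.00040
→ bracket: p<0.01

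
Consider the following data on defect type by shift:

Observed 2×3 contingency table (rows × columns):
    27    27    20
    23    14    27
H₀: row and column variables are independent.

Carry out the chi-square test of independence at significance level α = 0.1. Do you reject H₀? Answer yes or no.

Row totals [74, 64], col totals [50, 41, 47], n=138
χ² = (27−26.81)²/26.81 + (27−21.99)²/21.99 + (20−25.20)²/25.20 + (23−23.19)²/23.19 + (14−19.01)²/19.01 + (27−21.80)²/21.80 = 4.7850
df = 2
p-value (upper-tail) = 0.09140
At α=0.1: p < α → reject H₀

reject H₀: yes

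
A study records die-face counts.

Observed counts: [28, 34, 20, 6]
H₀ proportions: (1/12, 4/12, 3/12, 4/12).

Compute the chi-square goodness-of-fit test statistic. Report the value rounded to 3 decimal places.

test statistic = 77.727

n = 88; E_i = n·p_i = [7.33, 29.33, 22.00, 29.33]
χ² = (28−7.33)²/7.33 + (34−29.33)²/29.33 + (20−22.00)²/22.00 + (6−29.33)²/29.33 = 77.7273
df = 3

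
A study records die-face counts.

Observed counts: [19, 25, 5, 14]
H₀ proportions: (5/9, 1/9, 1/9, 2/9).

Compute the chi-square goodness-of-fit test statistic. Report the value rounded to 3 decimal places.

test statistic = 54.171

n = 63; E_i = n·p_i = [35.00, 7.00, 7.00, 14.00]
χ² = (19−35.00)²/35.00 + (25−7.00)²/7.00 + (5−7.00)²/7.00 + (14−14.00)²/14.00 = 54.1714
df = 3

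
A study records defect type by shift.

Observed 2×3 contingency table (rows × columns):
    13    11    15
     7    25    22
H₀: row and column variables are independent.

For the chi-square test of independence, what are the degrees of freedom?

df = (r−1)(c−1) = (2−1)·(3−1) = 2

degrees of freedom = 2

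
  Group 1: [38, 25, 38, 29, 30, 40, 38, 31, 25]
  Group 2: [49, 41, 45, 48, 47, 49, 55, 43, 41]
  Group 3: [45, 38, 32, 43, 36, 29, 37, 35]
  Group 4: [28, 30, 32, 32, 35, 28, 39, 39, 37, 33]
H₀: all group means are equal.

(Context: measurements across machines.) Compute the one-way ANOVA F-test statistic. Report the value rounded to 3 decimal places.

test statistic = 14.962

Group means [32.67, 46.44, 36.88, 33.30], grand mean 37.222
SSB = Σnᵢ(x̄ᵢ−x̄)² = 1107.025; SSW = ΣΣ(x−x̄ᵢ)² = 789.197
MSB = 1107.025/3 = 369.0083; MSW = 789.197/32 = 24.6624
F = MSB/MSW = 14.9624
df = (3, 32)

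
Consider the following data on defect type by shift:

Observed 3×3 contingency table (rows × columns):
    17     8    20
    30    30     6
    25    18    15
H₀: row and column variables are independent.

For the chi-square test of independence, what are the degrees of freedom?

degrees of freedom = 4

df = (r−1)(c−1) = (3−1)·(3−1) = 4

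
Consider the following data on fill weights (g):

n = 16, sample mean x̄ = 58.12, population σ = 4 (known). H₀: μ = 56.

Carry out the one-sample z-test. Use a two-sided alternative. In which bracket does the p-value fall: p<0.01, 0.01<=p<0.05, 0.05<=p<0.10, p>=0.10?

SE = σ/√n = 4/√16 = 1.0000
z = (x̄−μ₀)/SE = (58.12−56)/1.0000 = 2.1200
p-value (two-sided) = 0.03401
→ bracket: 0.01<=p<0.05

p-value bracket: 0.01<=p<0.05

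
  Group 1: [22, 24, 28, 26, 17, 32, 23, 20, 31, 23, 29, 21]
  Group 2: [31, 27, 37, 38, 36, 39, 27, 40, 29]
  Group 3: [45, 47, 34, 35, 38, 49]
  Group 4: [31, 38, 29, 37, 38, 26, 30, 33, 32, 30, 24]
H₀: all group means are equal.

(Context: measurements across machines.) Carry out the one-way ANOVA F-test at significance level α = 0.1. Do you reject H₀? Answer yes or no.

reject H₀: yes

Group means [24.67, 33.78, 41.33, 31.64], grand mean 31.474
SSB = Σnᵢ(x̄ᵢ−x̄)² = 1187.373; SSW = ΣΣ(x−x̄ᵢ)² = 878.101
MSB = 1187.373/3 = 395.7909; MSW = 878.101/34 = 25.8265
F = MSB/MSW = 15.3250
df = (3, 34)
p-value (upper-tail) = 0.00000
At α=0.1: p < α → reject H₀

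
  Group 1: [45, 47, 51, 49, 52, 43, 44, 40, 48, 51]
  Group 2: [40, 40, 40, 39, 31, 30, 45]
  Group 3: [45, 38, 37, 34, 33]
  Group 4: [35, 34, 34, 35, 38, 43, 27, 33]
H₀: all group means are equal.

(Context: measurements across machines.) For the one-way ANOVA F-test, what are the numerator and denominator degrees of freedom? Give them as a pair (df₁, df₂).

degrees of freedom = [3, 26]

k = 4 groups, N = 30 total
df = (k−1, N−k) = (4−1, 30−4) = (3, 26)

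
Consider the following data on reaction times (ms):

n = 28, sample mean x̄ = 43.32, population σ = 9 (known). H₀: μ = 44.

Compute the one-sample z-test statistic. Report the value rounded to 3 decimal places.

SE = σ/√n = 9/√28 = 1.7008
z = (x̄−μ₀)/SE = (43.32−44)/1.7008 = -0.3998

test statistic = -0.400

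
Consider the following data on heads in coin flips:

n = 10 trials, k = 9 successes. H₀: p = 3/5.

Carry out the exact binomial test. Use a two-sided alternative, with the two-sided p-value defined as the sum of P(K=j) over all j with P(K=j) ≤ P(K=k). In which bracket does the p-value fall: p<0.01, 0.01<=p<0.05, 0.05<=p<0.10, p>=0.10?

Exact binomial: n=10, k=9, p₀=3/5=0.6000
P(X=j) = C(n,j)·p₀^j·(1−p₀)^(n−j); p = Σ P(X=j) over j with P(X=j) ≤ P(X=9)
p-value (two-sided) = 0.05865
→ bracket: 0.05<=p<0.10

p-value bracket: 0.05<=p<0.10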